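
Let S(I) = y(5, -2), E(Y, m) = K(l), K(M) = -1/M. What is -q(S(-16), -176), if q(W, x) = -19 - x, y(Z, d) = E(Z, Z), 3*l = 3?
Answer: -157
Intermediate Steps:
l = 1 (l = (1/3)*3 = 1)
E(Y, m) = -1 (E(Y, m) = -1/1 = -1*1 = -1)
y(Z, d) = -1
S(I) = -1
-q(S(-16), -176) = -(-19 - 1*(-176)) = -(-19 + 176) = -1*157 = -157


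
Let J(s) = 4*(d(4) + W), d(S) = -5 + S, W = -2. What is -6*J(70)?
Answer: 72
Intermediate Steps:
J(s) = -12 (J(s) = 4*((-5 + 4) - 2) = 4*(-1 - 2) = 4*(-3) = -12)
-6*J(70) = -6*(-12) = 72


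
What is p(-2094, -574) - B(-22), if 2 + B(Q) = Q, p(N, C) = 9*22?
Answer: 222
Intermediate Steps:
p(N, C) = 198
B(Q) = -2 + Q
p(-2094, -574) - B(-22) = 198 - (-2 - 22) = 198 - 1*(-24) = 198 + 24 = 222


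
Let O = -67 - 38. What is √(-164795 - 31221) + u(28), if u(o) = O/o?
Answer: -15/4 + 4*I*√12251 ≈ -3.75 + 442.74*I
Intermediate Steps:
O = -105
u(o) = -105/o
√(-164795 - 31221) + u(28) = √(-164795 - 31221) - 105/28 = √(-196016) - 105*1/28 = 4*I*√12251 - 15/4 = -15/4 + 4*I*√12251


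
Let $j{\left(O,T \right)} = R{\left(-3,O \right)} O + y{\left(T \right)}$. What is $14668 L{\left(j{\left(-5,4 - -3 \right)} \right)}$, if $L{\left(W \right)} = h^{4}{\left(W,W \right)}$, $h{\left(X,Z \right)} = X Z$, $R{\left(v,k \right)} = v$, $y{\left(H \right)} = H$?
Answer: $804919313026048$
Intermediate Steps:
$j{\left(O,T \right)} = T - 3 O$ ($j{\left(O,T \right)} = - 3 O + T = T - 3 O$)
$L{\left(W \right)} = W^{8}$ ($L{\left(W \right)} = \left(W W\right)^{4} = \left(W^{2}\right)^{4} = W^{8}$)
$14668 L{\left(j{\left(-5,4 - -3 \right)} \right)} = 14668 \left(\left(4 - -3\right) - -15\right)^{8} = 14668 \left(\left(4 + 3\right) + 15\right)^{8} = 14668 \left(7 + 15\right)^{8} = 14668 \cdot 22^{8} = 14668 \cdot 54875873536 = 804919313026048$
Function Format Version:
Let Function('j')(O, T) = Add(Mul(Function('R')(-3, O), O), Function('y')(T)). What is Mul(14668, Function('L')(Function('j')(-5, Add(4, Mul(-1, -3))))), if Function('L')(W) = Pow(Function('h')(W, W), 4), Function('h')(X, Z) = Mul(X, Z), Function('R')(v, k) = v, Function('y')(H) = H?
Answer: 804919313026048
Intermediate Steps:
Function('j')(O, T) = Add(T, Mul(-3, O)) (Function('j')(O, T) = Add(Mul(-3, O), T) = Add(T, Mul(-3, O)))
Function('L')(W) = Pow(W, 8) (Function('L')(W) = Pow(Mul(W, W), 4) = Pow(Pow(W, 2), 4) = Pow(W, 8))
Mul(14668, Function('L')(Function('j')(-5, Add(4, Mul(-1, -3))))) = Mul(14668, Pow(Add(Add(4, Mul(-1, -3)), Mul(-3, -5)), 8)) = Mul(14668, Pow(Add(Add(4, 3), 15), 8)) = Mul(14668, Pow(Add(7, 15), 8)) = Mul(14668, Pow(22, 8)) = Mul(14668, 54875873536) = 804919313026048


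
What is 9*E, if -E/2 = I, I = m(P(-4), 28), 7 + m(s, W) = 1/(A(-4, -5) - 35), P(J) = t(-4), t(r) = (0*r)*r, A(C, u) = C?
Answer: 1644/13 ≈ 126.46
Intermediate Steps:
t(r) = 0 (t(r) = 0*r = 0)
P(J) = 0
m(s, W) = -274/39 (m(s, W) = -7 + 1/(-4 - 35) = -7 + 1/(-39) = -7 - 1/39 = -274/39)
I = -274/39 ≈ -7.0256
E = 548/39 (E = -2*(-274/39) = 548/39 ≈ 14.051)
9*E = 9*(548/39) = 1644/13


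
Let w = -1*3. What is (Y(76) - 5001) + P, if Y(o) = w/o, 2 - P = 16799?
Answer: -1656651/76 ≈ -21798.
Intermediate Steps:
P = -16797 (P = 2 - 1*16799 = 2 - 16799 = -16797)
w = -3
Y(o) = -3/o
(Y(76) - 5001) + P = (-3/76 - 5001) - 16797 = -380079/76 - 16797 = -1656651/76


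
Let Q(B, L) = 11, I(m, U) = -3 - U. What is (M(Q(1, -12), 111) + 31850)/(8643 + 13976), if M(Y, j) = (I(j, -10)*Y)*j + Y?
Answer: 40408/22619 ≈ 1.7865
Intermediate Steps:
M(Y, j) = Y + 7*Y*j (M(Y, j) = ((-3 - 1*(-10))*Y)*j + Y = ((-3 + 10)*Y)*j + Y = (7*Y)*j + Y = 7*Y*j + Y = Y + 7*Y*j)
(M(Q(1, -12), 111) + 31850)/(8643 + 13976) = (11*(1 + 7*111) + 31850)/(8643 + 13976) = (11*(1 + 777) + 31850)/22619 = (11*778 + 31850)*(1/22619) = (8558 + 31850)*(1/22619) = 40408*(1/22619) = 40408/22619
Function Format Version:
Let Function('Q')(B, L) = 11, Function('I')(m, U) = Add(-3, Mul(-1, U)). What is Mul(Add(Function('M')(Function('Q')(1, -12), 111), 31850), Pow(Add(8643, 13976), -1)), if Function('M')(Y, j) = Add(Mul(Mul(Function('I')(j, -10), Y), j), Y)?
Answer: Rational(40408, 22619) ≈ 1.7865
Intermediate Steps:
Function('M')(Y, j) = Add(Y, Mul(7, Y, j)) (Function('M')(Y, j) = Add(Mul(Mul(Add(-3, Mul(-1, -10)), Y), j), Y) = Add(Mul(Mul(Add(-3, 10), Y), j), Y) = Add(Mul(Mul(7, Y), j), Y) = Add(Mul(7, Y, j), Y) = Add(Y, Mul(7, Y, j)))
Mul(Add(Function('M')(Function('Q')(1, -12), 111), 31850), Pow(Add(8643, 13976), -1)) = Mul(Add(Mul(11, Add(1, Mul(7, 111))), 31850), Pow(Add(8643, 13976), -1)) = Mul(Add(Mul(11, Add(1, 777)), 31850), Pow(22619, -1)) = Mul(Add(Mul(11, 778), 31850), Rational(1, 22619)) = Mul(Add(8558, 31850), Rational(1, 22619)) = Mul(40408, Rational(1, 22619)) = Rational(40408, 22619)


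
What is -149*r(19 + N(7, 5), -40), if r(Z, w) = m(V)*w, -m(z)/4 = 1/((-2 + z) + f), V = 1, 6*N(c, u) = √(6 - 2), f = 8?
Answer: -23840/7 ≈ -3405.7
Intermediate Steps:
N(c, u) = ⅓ (N(c, u) = √(6 - 2)/6 = √4/6 = (⅙)*2 = ⅓)
m(z) = -4/(6 + z) (m(z) = -4/((-2 + z) + 8) = -4/(6 + z))
r(Z, w) = -4*w/7 (r(Z, w) = (-4/(6 + 1))*w = (-4/7)*w = (-4*⅐)*w = -4*w/7)
-149*r(19 + N(7, 5), -40) = -(-596)*(-40)/7 = -149*160/7 = -23840/7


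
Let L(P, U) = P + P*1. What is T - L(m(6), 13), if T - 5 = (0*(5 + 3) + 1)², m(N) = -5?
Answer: 16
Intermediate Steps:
T = 6 (T = 5 + (0*(5 + 3) + 1)² = 5 + (0*8 + 1)² = 5 + (0 + 1)² = 5 + 1² = 5 + 1 = 6)
L(P, U) = 2*P (L(P, U) = P + P = 2*P)
T - L(m(6), 13) = 6 - 2*(-5) = 6 - 1*(-10) = 6 + 10 = 16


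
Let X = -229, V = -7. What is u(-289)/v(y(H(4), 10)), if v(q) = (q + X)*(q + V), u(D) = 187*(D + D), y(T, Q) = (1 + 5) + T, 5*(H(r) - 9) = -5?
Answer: 108086/1505 ≈ 71.818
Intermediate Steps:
H(r) = 8 (H(r) = 9 + (⅕)*(-5) = 9 - 1 = 8)
y(T, Q) = 6 + T
u(D) = 374*D (u(D) = 187*(2*D) = 374*D)
v(q) = (-229 + q)*(-7 + q) (v(q) = (q - 229)*(q - 7) = (-229 + q)*(-7 + q))
u(-289)/v(y(H(4), 10)) = (374*(-289))/(1603 + (6 + 8)² - 236*(6 + 8)) = -108086/(1603 + 14² - 236*14) = -108086/(1603 + 196 - 3304) = -108086/(-1505) = -108086*(-1/1505) = 108086/1505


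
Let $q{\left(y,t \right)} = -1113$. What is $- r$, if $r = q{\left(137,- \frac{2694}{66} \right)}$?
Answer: $1113$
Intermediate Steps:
$r = -1113$
$- r = \left(-1\right) \left(-1113\right) = 1113$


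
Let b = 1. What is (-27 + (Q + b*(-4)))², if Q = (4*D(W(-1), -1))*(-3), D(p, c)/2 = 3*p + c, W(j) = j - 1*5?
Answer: 180625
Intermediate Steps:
W(j) = -5 + j (W(j) = j - 5 = -5 + j)
D(p, c) = 2*c + 6*p (D(p, c) = 2*(3*p + c) = 2*(c + 3*p) = 2*c + 6*p)
Q = 456 (Q = (4*(2*(-1) + 6*(-5 - 1)))*(-3) = (4*(-2 + 6*(-6)))*(-3) = (4*(-2 - 36))*(-3) = (4*(-38))*(-3) = -152*(-3) = 456)
(-27 + (Q + b*(-4)))² = (-27 + (456 + 1*(-4)))² = (-27 + (456 - 4))² = (-27 + 452)² = 425² = 180625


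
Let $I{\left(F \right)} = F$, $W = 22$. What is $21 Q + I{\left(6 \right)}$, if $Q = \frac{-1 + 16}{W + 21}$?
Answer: $\frac{573}{43} \approx 13.326$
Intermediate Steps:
$Q = \frac{15}{43}$ ($Q = \frac{-1 + 16}{22 + 21} = \frac{15}{43} \approx 0.34884$)
$21 Q + I{\left(6 \right)} = 21 \cdot \frac{15}{43} + 6 = \frac{315}{43} + 6 = \frac{573}{43}$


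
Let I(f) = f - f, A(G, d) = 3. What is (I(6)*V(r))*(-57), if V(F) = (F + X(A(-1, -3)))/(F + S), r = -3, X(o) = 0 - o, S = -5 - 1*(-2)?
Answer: 0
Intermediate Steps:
S = -3 (S = -5 + 2 = -3)
X(o) = -o
I(f) = 0
V(F) = 1 (V(F) = (F - 1*3)/(F - 3) = (F - 3)/(-3 + F) = (-3 + F)/(-3 + F) = 1)
(I(6)*V(r))*(-57) = (0*1)*(-57) = 0*(-57) = 0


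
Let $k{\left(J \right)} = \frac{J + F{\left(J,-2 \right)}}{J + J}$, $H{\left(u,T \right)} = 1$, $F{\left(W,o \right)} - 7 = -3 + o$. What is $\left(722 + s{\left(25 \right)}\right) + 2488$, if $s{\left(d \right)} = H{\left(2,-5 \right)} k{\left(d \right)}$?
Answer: $\frac{160527}{50} \approx 3210.5$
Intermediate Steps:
$F{\left(W,o \right)} = 4 + o$ ($F{\left(W,o \right)} = 7 + \left(-3 + o\right) = 4 + o$)
$k{\left(J \right)} = \frac{2 + J}{2 J}$ ($k{\left(J \right)} = \frac{J + \left(4 - 2\right)}{J + J} = \frac{J + 2}{2 J} = \left(2 + J\right) \frac{1}{2 J} = \frac{2 + J}{2 J}$)
$s{\left(d \right)} = \frac{2 + d}{2 d}$ ($s{\left(d \right)} = 1 \frac{2 + d}{2 d} = \frac{2 + d}{2 d}$)
$\left(722 + s{\left(25 \right)}\right) + 2488 = \left(722 + \frac{2 + 25}{2 \cdot 25}\right) + 2488 = \left(722 + \frac{1}{2} \cdot \frac{1}{25} \cdot 27\right) + 2488 = \left(722 + \frac{27}{50}\right) + 2488 = \frac{36127}{50} + 2488 = \frac{160527}{50}$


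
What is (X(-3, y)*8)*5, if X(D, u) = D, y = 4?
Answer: -120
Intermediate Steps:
(X(-3, y)*8)*5 = -3*8*5 = -24*5 = -120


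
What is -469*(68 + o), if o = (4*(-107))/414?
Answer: -6501278/207 ≈ -31407.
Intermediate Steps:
o = -214/207 (o = -428*1/414 = -214/207 ≈ -1.0338)
-469*(68 + o) = -469*(68 - 214/207) = -469*13862/207 = -6501278/207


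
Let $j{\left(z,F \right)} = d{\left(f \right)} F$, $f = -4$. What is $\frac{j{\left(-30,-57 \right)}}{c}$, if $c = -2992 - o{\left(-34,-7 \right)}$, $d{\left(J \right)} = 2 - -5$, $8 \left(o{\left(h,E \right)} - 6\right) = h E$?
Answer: $\frac{532}{4037} \approx 0.13178$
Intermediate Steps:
$o{\left(h,E \right)} = 6 + \frac{E h}{8}$ ($o{\left(h,E \right)} = 6 + \frac{h E}{8} = 6 + \frac{E h}{8}$)
$d{\left(J \right)} = 7$ ($d{\left(J \right)} = 2 + 5 = 7$)
$j{\left(z,F \right)} = 7 F$
$c = - \frac{12111}{4}$ ($c = -2992 - \left(6 + \frac{1}{8} \left(-7\right) \left(-34\right)\right) = -2992 - \left(6 + \frac{119}{4}\right) = -2992 - \frac{143}{4} = - \frac{12111}{4} \approx -3027.8$)
$\frac{j{\left(-30,-57 \right)}}{c} = \frac{7 \left(-57\right)}{- \frac{12111}{4}} = \left(-399\right) \left(- \frac{4}{12111}\right) = \frac{532}{4037}$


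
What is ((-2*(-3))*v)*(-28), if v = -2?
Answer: 336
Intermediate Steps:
((-2*(-3))*v)*(-28) = (-2*(-3)*(-2))*(-28) = (6*(-2))*(-28) = -12*(-28) = 336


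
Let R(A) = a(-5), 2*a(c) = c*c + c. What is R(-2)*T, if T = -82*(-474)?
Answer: 388680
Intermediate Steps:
a(c) = c/2 + c**2/2 (a(c) = (c*c + c)/2 = (c**2 + c)/2 = (c + c**2)/2 = c/2 + c**2/2)
R(A) = 10 (R(A) = (1/2)*(-5)*(1 - 5) = (1/2)*(-5)*(-4) = 10)
T = 38868
R(-2)*T = 10*38868 = 388680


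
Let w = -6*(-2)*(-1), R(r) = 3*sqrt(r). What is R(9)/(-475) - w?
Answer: 5691/475 ≈ 11.981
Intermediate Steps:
w = -12 (w = 12*(-1) = -12)
R(9)/(-475) - w = (3*sqrt(9))/(-475) - 1*(-12) = (3*3)*(-1/475) + 12 = 9*(-1/475) + 12 = -9/475 + 12 = 5691/475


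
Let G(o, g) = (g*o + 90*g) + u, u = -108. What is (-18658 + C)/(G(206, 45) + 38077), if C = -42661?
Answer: -3607/3017 ≈ -1.1956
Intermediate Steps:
G(o, g) = -108 + 90*g + g*o (G(o, g) = (g*o + 90*g) - 108 = (90*g + g*o) - 108 = -108 + 90*g + g*o)
(-18658 + C)/(G(206, 45) + 38077) = (-18658 - 42661)/((-108 + 90*45 + 45*206) + 38077) = -61319/((-108 + 4050 + 9270) + 38077) = -61319/(13212 + 38077) = -61319/51289 = -61319*1/51289 = -3607/3017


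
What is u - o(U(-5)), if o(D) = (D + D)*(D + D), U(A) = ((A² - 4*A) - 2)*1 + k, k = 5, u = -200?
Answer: -9416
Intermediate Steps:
U(A) = 3 + A² - 4*A (U(A) = ((A² - 4*A) - 2)*1 + 5 = (-2 + A² - 4*A)*1 + 5 = (-2 + A² - 4*A) + 5 = 3 + A² - 4*A)
o(D) = 4*D² (o(D) = (2*D)*(2*D) = 4*D²)
u - o(U(-5)) = -200 - 4*(3 + (-5)² - 4*(-5))² = -200 - 4*(3 + 25 + 20)² = -200 - 4*48² = -200 - 4*2304 = -200 - 1*9216 = -200 - 9216 = -9416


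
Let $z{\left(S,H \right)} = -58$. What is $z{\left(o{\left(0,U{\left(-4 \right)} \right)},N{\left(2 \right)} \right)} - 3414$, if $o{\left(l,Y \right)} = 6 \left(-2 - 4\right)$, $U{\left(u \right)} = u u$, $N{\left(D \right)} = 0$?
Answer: $-3472$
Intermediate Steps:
$U{\left(u \right)} = u^{2}$
$o{\left(l,Y \right)} = -36$ ($o{\left(l,Y \right)} = 6 \left(-6\right) = -36$)
$z{\left(o{\left(0,U{\left(-4 \right)} \right)},N{\left(2 \right)} \right)} - 3414 = -58 - 3414 = -3472$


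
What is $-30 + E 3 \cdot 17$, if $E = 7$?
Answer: $327$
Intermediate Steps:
$-30 + E 3 \cdot 17 = -30 + 7 \cdot 3 \cdot 17 = -30 + 21 \cdot 17 = -30 + 357 = 327$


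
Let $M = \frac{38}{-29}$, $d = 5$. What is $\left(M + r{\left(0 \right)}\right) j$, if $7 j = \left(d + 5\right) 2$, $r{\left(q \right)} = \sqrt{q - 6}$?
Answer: $- \frac{760}{203} + \frac{20 i \sqrt{6}}{7} \approx -3.7438 + 6.9985 i$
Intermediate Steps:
$r{\left(q \right)} = \sqrt{-6 + q}$
$j = \frac{20}{7}$ ($j = \frac{\left(5 + 5\right) 2}{7} = \frac{10 \cdot 2}{7} = \frac{1}{7} \cdot 20 = \frac{20}{7} \approx 2.8571$)
$M = - \frac{38}{29}$ ($M = 38 \left(- \frac{1}{29}\right) = - \frac{38}{29} \approx -1.3103$)
$\left(M + r{\left(0 \right)}\right) j = \left(- \frac{38}{29} + \sqrt{-6 + 0}\right) \frac{20}{7} = \left(- \frac{38}{29} + \sqrt{-6}\right) \frac{20}{7} = \left(- \frac{38}{29} + i \sqrt{6}\right) \frac{20}{7} = - \frac{760}{203} + \frac{20 i \sqrt{6}}{7}$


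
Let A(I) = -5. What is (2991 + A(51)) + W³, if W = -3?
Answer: 2959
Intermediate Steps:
(2991 + A(51)) + W³ = (2991 - 5) + (-3)³ = 2986 - 27 = 2959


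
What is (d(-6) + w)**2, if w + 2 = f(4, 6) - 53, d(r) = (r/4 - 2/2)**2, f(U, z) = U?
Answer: 32041/16 ≈ 2002.6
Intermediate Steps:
d(r) = (-1 + r/4)**2 (d(r) = (r*(1/4) - 2*1/2)**2 = (r/4 - 1)**2 = (-1 + r/4)**2)
w = -51 (w = -2 + (4 - 53) = -2 - 49 = -51)
(d(-6) + w)**2 = ((-4 - 6)**2/16 - 51)**2 = ((1/16)*(-10)**2 - 51)**2 = ((1/16)*100 - 51)**2 = (25/4 - 51)**2 = (-179/4)**2 = 32041/16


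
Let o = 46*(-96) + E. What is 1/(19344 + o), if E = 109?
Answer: 1/15037 ≈ 6.6503e-5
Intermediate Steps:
o = -4307 (o = 46*(-96) + 109 = -4416 + 109 = -4307)
1/(19344 + o) = 1/(19344 - 4307) = 1/15037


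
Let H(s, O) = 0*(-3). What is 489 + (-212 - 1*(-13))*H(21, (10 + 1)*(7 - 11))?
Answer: 489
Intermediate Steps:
H(s, O) = 0
489 + (-212 - 1*(-13))*H(21, (10 + 1)*(7 - 11)) = 489 + (-212 - 1*(-13))*0 = 489 + (-212 + 13)*0 = 489 - 199*0 = 489 + 0 = 489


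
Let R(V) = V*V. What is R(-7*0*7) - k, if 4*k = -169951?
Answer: 169951/4 ≈ 42488.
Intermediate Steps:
k = -169951/4 (k = (¼)*(-169951) = -169951/4 ≈ -42488.)
R(V) = V²
R(-7*0*7) - k = (-7*0*7)² - 1*(-169951/4) = (0*7)² + 169951/4 = 0² + 169951/4 = 0 + 169951/4 = 169951/4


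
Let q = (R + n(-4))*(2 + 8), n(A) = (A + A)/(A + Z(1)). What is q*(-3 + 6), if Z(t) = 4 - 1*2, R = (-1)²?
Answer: 150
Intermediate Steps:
R = 1
Z(t) = 2 (Z(t) = 4 - 2 = 2)
n(A) = 2*A/(2 + A) (n(A) = (A + A)/(A + 2) = (2*A)/(2 + A) = 2*A/(2 + A))
q = 50 (q = (1 + 2*(-4)/(2 - 4))*(2 + 8) = (1 + 2*(-4)/(-2))*10 = (1 + 2*(-4)*(-½))*10 = (1 + 4)*10 = 5*10 = 50)
q*(-3 + 6) = 50*(-3 + 6) = 50*3 = 150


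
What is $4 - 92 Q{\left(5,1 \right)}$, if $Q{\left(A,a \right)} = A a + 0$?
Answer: $-456$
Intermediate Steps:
$Q{\left(A,a \right)} = A a$
$4 - 92 Q{\left(5,1 \right)} = 4 - 92 \cdot 5 \cdot 1 = 4 - 460 = -456$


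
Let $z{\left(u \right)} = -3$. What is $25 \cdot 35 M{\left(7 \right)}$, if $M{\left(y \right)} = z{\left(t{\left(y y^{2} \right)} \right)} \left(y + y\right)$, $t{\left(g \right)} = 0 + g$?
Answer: $-36750$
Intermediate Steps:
$t{\left(g \right)} = g$
$M{\left(y \right)} = - 6 y$ ($M{\left(y \right)} = - 3 \left(y + y\right) = - 3 \cdot 2 y = - 6 y$)
$25 \cdot 35 M{\left(7 \right)} = 25 \cdot 35 \left(\left(-6\right) 7\right) = 875 \left(-42\right) = -36750$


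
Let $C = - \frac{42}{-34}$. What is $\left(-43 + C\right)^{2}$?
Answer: $\frac{504100}{289} \approx 1744.3$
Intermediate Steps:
$C = \frac{21}{17}$ ($C = \left(-42\right) \left(- \frac{1}{34}\right) = \frac{21}{17} \approx 1.2353$)
$\left(-43 + C\right)^{2} = \left(-43 + \frac{21}{17}\right)^{2} = \left(- \frac{710}{17}\right)^{2} = \frac{504100}{289}$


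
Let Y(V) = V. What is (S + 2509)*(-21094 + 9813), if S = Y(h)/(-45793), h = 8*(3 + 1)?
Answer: -1296126039005/45793 ≈ -2.8304e+7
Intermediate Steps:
h = 32 (h = 8*4 = 32)
S = -32/45793 (S = 32/(-45793) = 32*(-1/45793) = -32/45793 ≈ -0.00069880)
(S + 2509)*(-21094 + 9813) = (-32/45793 + 2509)*(-21094 + 9813) = (114894605/45793)*(-11281) = -1296126039005/45793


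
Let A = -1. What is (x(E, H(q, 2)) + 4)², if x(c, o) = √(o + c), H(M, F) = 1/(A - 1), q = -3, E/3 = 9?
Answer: (8 + √106)²/4 ≈ 83.682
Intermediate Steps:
E = 27 (E = 3*9 = 27)
H(M, F) = -½ (H(M, F) = 1/(-1 - 1) = 1/(-2) = -½)
x(c, o) = √(c + o)
(x(E, H(q, 2)) + 4)² = (√(27 - ½) + 4)² = (√(53/2) + 4)² = (√106/2 + 4)² = (4 + √106/2)²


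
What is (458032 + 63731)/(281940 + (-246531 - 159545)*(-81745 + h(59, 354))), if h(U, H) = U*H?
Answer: 521763/24713661224 ≈ 2.1112e-5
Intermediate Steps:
h(U, H) = H*U
(458032 + 63731)/(281940 + (-246531 - 159545)*(-81745 + h(59, 354))) = (458032 + 63731)/(281940 + (-246531 - 159545)*(-81745 + 354*59)) = 521763/(281940 - 406076*(-81745 + 20886)) = 521763/(281940 - 406076*(-60859)) = 521763/(281940 + 24713379284) = 521763/24713661224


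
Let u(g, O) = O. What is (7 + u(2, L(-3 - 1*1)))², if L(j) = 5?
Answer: 144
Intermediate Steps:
(7 + u(2, L(-3 - 1*1)))² = (7 + 5)² = 12² = 144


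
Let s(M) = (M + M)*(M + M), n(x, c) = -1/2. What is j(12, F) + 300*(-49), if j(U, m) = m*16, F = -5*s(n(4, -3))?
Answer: -14780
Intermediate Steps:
n(x, c) = -½ (n(x, c) = -1*½ = -½)
s(M) = 4*M² (s(M) = (2*M)*(2*M) = 4*M²)
F = -5 (F = -20*(-½)² = -20/4 = -5*1 = -5)
j(U, m) = 16*m
j(12, F) + 300*(-49) = 16*(-5) + 300*(-49) = -80 - 14700 = -14780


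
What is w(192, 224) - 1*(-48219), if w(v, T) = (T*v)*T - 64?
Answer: 9681947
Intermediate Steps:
w(v, T) = -64 + v*T² (w(v, T) = v*T² - 64 = -64 + v*T²)
w(192, 224) - 1*(-48219) = (-64 + 192*224²) - 1*(-48219) = (-64 + 192*50176) + 48219 = (-64 + 9633792) + 48219 = 9633728 + 48219 = 9681947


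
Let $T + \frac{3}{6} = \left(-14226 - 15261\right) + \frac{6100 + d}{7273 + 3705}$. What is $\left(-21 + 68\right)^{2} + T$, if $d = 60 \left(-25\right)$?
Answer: $- \frac{299458773}{10978} \approx -27278.0$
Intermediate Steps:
$d = -1500$
$T = - \frac{323709175}{10978}$ ($T = - \frac{1}{2} + \left(\left(-14226 - 15261\right) + \frac{6100 - 1500}{7273 + 3705}\right) = - \frac{1}{2} - \left(29487 - \frac{4600}{10978}\right) = - \frac{1}{2} + \left(-29487 + 4600 \cdot \frac{1}{10978}\right) = - \frac{1}{2} + \left(-29487 + \frac{2300}{5489}\right) = - \frac{1}{2} - \frac{161851843}{5489} = - \frac{323709175}{10978} \approx -29487.0$)
$\left(-21 + 68\right)^{2} + T = \left(-21 + 68\right)^{2} - \frac{323709175}{10978} = 47^{2} - \frac{323709175}{10978} = 2209 - \frac{323709175}{10978} = - \frac{299458773}{10978}$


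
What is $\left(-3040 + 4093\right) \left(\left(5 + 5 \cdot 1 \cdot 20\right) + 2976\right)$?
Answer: $3244293$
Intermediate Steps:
$\left(-3040 + 4093\right) \left(\left(5 + 5 \cdot 1 \cdot 20\right) + 2976\right) = 1053 \left(\left(5 + 5 \cdot 20\right) + 2976\right) = 1053 \left(\left(5 + 100\right) + 2976\right) = 1053 \left(105 + 2976\right) = 1053 \cdot 3081 = 3244293$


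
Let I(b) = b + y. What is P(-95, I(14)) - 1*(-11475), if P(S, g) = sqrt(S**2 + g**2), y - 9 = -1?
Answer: 11475 + sqrt(9509) ≈ 11573.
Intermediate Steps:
y = 8 (y = 9 - 1 = 8)
I(b) = 8 + b (I(b) = b + 8 = 8 + b)
P(-95, I(14)) - 1*(-11475) = sqrt((-95)**2 + (8 + 14)**2) - 1*(-11475) = sqrt(9025 + 22**2) + 11475 = sqrt(9025 + 484) + 11475 = sqrt(9509) + 11475 = 11475 + sqrt(9509)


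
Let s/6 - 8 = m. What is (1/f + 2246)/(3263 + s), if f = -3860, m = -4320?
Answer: -8669559/87270740 ≈ -0.099341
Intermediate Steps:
s = -25872 (s = 48 + 6*(-4320) = 48 - 25920 = -25872)
(1/f + 2246)/(3263 + s) = (1/(-3860) + 2246)/(3263 - 25872) = (-1/3860 + 2246)/(-22609) = (8669559/3860)*(-1/22609) = -8669559/87270740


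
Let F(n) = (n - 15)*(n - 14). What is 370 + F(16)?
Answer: 372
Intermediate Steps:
F(n) = (-15 + n)*(-14 + n)
370 + F(16) = 370 + (210 + 16² - 29*16) = 370 + (210 + 256 - 464) = 370 + 2 = 372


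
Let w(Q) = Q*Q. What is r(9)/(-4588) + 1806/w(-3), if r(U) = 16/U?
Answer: 2071478/10323 ≈ 200.67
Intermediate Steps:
w(Q) = Q²
r(9)/(-4588) + 1806/w(-3) = (16/9)/(-4588) + 1806/((-3)²) = (16*(⅑))*(-1/4588) + 1806/9 = (16/9)*(-1/4588) + 1806*(⅑) = -4/10323 + 602/3 = 2071478/10323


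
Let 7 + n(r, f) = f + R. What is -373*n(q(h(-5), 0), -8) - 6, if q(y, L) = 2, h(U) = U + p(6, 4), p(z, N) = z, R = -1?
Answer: 5962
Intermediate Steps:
h(U) = 6 + U (h(U) = U + 6 = 6 + U)
n(r, f) = -8 + f (n(r, f) = -7 + (f - 1) = -7 + (-1 + f) = -8 + f)
-373*n(q(h(-5), 0), -8) - 6 = -373*(-8 - 8) - 6 = -373*(-16) - 6 = 5968 - 6 = 5962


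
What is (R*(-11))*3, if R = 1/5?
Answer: -33/5 ≈ -6.6000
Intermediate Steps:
R = ⅕ ≈ 0.20000
(R*(-11))*3 = ((⅕)*(-11))*3 = -11/5*3 = -33/5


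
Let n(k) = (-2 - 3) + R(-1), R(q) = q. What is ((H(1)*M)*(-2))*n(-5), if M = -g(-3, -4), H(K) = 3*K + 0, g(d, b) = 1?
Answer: -36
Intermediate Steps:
H(K) = 3*K
M = -1 (M = -1*1 = -1)
n(k) = -6 (n(k) = (-2 - 3) - 1 = -5 - 1 = -6)
((H(1)*M)*(-2))*n(-5) = (((3*1)*(-1))*(-2))*(-6) = ((3*(-1))*(-2))*(-6) = -3*(-2)*(-6) = 6*(-6) = -36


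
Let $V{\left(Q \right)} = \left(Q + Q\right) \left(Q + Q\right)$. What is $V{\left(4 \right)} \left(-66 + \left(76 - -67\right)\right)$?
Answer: $4928$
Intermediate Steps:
$V{\left(Q \right)} = 4 Q^{2}$ ($V{\left(Q \right)} = 2 Q 2 Q = 4 Q^{2}$)
$V{\left(4 \right)} \left(-66 + \left(76 - -67\right)\right) = 4 \cdot 4^{2} \left(-66 + \left(76 - -67\right)\right) = 4 \cdot 16 \left(-66 + \left(76 + 67\right)\right) = 64 \left(-66 + 143\right) = 64 \cdot 77 = 4928$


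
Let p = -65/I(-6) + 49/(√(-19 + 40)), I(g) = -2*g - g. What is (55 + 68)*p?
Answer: -2665/6 + 287*√21 ≈ 871.03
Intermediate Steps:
I(g) = -3*g
p = -65/18 + 7*√21/3 (p = -65/((-3*(-6))) + 49/(√(-19 + 40)) = -65/18 + 49/(√21) = -65*1/18 + 49*(√21/21) = -65/18 + 7*√21/3 ≈ 7.0816)
(55 + 68)*p = (55 + 68)*(-65/18 + 7*√21/3) = 123*(-65/18 + 7*√21/3) = -2665/6 + 287*√21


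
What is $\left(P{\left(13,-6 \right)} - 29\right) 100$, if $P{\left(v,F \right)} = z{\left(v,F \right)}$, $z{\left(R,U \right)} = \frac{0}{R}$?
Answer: $-2900$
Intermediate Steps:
$z{\left(R,U \right)} = 0$
$P{\left(v,F \right)} = 0$
$\left(P{\left(13,-6 \right)} - 29\right) 100 = \left(0 - 29\right) 100 = \left(-29\right) 100 = -2900$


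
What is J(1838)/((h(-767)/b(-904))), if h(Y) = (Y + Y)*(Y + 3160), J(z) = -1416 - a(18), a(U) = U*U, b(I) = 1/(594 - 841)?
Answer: -870/453351457 ≈ -1.9190e-6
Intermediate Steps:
b(I) = -1/247 (b(I) = 1/(-247) = -1/247)
a(U) = U²
J(z) = -1740 (J(z) = -1416 - 1*18² = -1416 - 1*324 = -1416 - 324 = -1740)
h(Y) = 2*Y*(3160 + Y) (h(Y) = (2*Y)*(3160 + Y) = 2*Y*(3160 + Y))
J(1838)/((h(-767)/b(-904))) = -1740*1/(378898*(3160 - 767)) = -1740/((2*(-767)*2393)*(-247)) = -1740/((-3670862*(-247))) = -1740/906702914 = -1740*1/906702914 = -870/453351457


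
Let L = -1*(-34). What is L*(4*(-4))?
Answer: -544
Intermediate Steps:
L = 34
L*(4*(-4)) = 34*(4*(-4)) = 34*(-16) = -544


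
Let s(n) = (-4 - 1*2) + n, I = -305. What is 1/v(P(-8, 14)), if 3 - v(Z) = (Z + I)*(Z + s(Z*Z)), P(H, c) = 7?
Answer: 1/14903 ≈ 6.7101e-5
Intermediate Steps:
s(n) = -6 + n (s(n) = (-4 - 2) + n = -6 + n)
v(Z) = 3 - (-305 + Z)*(-6 + Z + Z²) (v(Z) = 3 - (Z - 305)*(Z + (-6 + Z*Z)) = 3 - (-305 + Z)*(Z + (-6 + Z²)) = 3 - (-305 + Z)*(-6 + Z + Z²))
1/v(P(-8, 14)) = 1/(-1827 - 1*7³ + 304*7² + 311*7) = 1/(-1827 - 1*343 + 304*49 + 2177) = 1/(-1827 - 343 + 14896 + 2177) = 1/14903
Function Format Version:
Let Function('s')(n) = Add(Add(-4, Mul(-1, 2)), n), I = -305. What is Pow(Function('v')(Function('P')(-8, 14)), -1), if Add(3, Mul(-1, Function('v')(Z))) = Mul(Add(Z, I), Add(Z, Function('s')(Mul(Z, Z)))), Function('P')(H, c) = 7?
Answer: Rational(1, 14903) ≈ 6.7101e-5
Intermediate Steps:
Function('s')(n) = Add(-6, n) (Function('s')(n) = Add(Add(-4, -2), n) = Add(-6, n))
Function('v')(Z) = Add(3, Mul(-1, Add(-305, Z), Add(-6, Z, Pow(Z, 2)))) (Function('v')(Z) = Add(3, Mul(-1, Mul(Add(Z, -305), Add(Z, Add(-6, Mul(Z, Z)))))) = Add(3, Mul(-1, Mul(Add(-305, Z), Add(Z, Add(-6, Pow(Z, 2)))))) = Add(3, Mul(-1, Mul(Add(-305, Z), Add(-6, Z, Pow(Z, 2))))) = Add(3, Mul(-1, Add(-305, Z), Add(-6, Z, Pow(Z, 2)))))
Pow(Function('v')(Function('P')(-8, 14)), -1) = Pow(Add(-1827, Mul(-1, Pow(7, 3)), Mul(304, Pow(7, 2)), Mul(311, 7)), -1) = Pow(Add(-1827, Mul(-1, 343), Mul(304, 49), 2177), -1) = Pow(Add(-1827, -343, 14896, 2177), -1) = Pow(14903, -1) = Rational(1, 14903)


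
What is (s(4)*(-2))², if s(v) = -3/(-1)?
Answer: 36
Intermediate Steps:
s(v) = 3 (s(v) = -3*(-1) = 3)
(s(4)*(-2))² = (3*(-2))² = (-6)² = 36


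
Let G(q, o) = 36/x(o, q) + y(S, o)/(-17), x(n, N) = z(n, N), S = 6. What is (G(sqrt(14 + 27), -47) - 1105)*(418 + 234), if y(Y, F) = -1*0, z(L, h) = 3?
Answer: -712636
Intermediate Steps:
x(n, N) = 3
y(Y, F) = 0
G(q, o) = 12 (G(q, o) = 36/3 + 0/(-17) = 36*(1/3) + 0*(-1/17) = 12 + 0 = 12)
(G(sqrt(14 + 27), -47) - 1105)*(418 + 234) = (12 - 1105)*(418 + 234) = -1093*652 = -712636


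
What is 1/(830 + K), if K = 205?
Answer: 1/1035 ≈ 0.00096618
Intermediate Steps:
1/(830 + K) = 1/(830 + 205) = 1/1035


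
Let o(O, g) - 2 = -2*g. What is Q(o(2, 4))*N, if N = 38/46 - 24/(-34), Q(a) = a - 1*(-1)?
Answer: -2995/391 ≈ -7.6598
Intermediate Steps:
o(O, g) = 2 - 2*g
Q(a) = 1 + a (Q(a) = a + 1 = 1 + a)
N = 599/391 (N = 38*(1/46) - 24*(-1/34) = 19/23 + 12/17 = 599/391 ≈ 1.5320)
Q(o(2, 4))*N = (1 + (2 - 2*4))*(599/391) = (1 + (2 - 8))*(599/391) = (1 - 6)*(599/391) = -5*599/391 = -2995/391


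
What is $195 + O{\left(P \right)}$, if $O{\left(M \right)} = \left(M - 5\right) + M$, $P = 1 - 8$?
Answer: $176$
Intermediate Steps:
$P = -7$ ($P = 1 - 8 = -7$)
$O{\left(M \right)} = -5 + 2 M$ ($O{\left(M \right)} = \left(-5 + M\right) + M = -5 + 2 M$)
$195 + O{\left(P \right)} = 195 + \left(-5 + 2 \left(-7\right)\right) = 195 - 19 = 176$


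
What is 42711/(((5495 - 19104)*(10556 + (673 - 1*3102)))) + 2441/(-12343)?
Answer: -90167539712/455046677883 ≈ -0.19815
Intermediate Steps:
42711/(((5495 - 19104)*(10556 + (673 - 1*3102)))) + 2441/(-12343) = 42711/((-13609*(10556 + (673 - 3102)))) + 2441*(-1/12343) = 42711/((-13609*(10556 - 2429))) - 2441/12343 = 42711/((-13609*8127)) - 2441/12343 = 42711/(-110600343) - 2441/12343 = 42711*(-1/110600343) - 2441/12343 = -14237/36866781 - 2441/12343 = -90167539712/455046677883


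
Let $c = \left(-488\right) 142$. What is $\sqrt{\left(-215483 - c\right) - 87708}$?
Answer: $i \sqrt{233895} \approx 483.63 i$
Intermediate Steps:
$c = -69296$
$\sqrt{\left(-215483 - c\right) - 87708} = \sqrt{\left(-215483 - -69296\right) - 87708} = \sqrt{\left(-215483 + 69296\right) - 87708} = \sqrt{-146187 - 87708} = \sqrt{-233895} = i \sqrt{233895}$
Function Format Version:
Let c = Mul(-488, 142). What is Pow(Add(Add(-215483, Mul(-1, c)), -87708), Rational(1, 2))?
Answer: Mul(I, Pow(233895, Rational(1, 2))) ≈ Mul(483.63, I)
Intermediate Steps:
c = -69296
Pow(Add(Add(-215483, Mul(-1, c)), -87708), Rational(1, 2)) = Pow(Add(Add(-215483, Mul(-1, -69296)), -87708), Rational(1, 2)) = Pow(Add(Add(-215483, 69296), -87708), Rational(1, 2)) = Pow(Add(-146187, -87708), Rational(1, 2)) = Pow(-233895, Rational(1, 2)) = Mul(I, Pow(233895, Rational(1, 2)))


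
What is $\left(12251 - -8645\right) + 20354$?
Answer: $41250$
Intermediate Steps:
$\left(12251 - -8645\right) + 20354 = \left(12251 + 8645\right) + 20354 = 20896 + 20354 = 41250$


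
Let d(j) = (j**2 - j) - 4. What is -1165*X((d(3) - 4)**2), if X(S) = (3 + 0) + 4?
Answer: -8155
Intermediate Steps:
d(j) = -4 + j**2 - j
X(S) = 7 (X(S) = 3 + 4 = 7)
-1165*X((d(3) - 4)**2) = -1165*7 = -8155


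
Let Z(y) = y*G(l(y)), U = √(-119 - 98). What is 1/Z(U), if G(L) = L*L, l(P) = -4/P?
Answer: I*√217/16 ≈ 0.92068*I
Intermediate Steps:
G(L) = L²
U = I*√217 (U = √(-217) = I*√217 ≈ 14.731*I)
Z(y) = 16/y (Z(y) = y*(-4/y)² = y*(16/y²) = 16/y)
1/Z(U) = 1/(16/((I*√217))) = 1/(16*(-I*√217/217)) = 1/(-16*I*√217/217) = I*√217/16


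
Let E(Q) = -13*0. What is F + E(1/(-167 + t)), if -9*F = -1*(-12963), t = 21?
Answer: -4321/3 ≈ -1440.3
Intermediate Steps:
F = -4321/3 (F = -(-1)*(-12963)/9 = -1/9*12963 = -4321/3 ≈ -1440.3)
E(Q) = 0
F + E(1/(-167 + t)) = -4321/3 + 0 = -4321/3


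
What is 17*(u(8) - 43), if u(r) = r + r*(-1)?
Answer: -731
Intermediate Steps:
u(r) = 0 (u(r) = r - r = 0)
17*(u(8) - 43) = 17*(0 - 43) = 17*(-43) = -731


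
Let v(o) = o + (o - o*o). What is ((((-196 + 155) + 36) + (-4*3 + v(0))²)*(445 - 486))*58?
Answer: -330542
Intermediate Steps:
v(o) = -o² + 2*o (v(o) = o + (o - o²) = -o² + 2*o)
((((-196 + 155) + 36) + (-4*3 + v(0))²)*(445 - 486))*58 = ((((-196 + 155) + 36) + (-4*3 + 0*(2 - 1*0))²)*(445 - 486))*58 = (((-41 + 36) + (-12 + 0*(2 + 0))²)*(-41))*58 = ((-5 + (-12 + 0*2)²)*(-41))*58 = ((-5 + (-12 + 0)²)*(-41))*58 = ((-5 + (-12)²)*(-41))*58 = ((-5 + 144)*(-41))*58 = (139*(-41))*58 = -5699*58 = -330542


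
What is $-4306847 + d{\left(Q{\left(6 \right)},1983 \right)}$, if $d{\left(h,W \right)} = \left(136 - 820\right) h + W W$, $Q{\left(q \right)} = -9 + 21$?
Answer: $-382766$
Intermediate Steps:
$Q{\left(q \right)} = 12$
$d{\left(h,W \right)} = W^{2} - 684 h$ ($d{\left(h,W \right)} = - 684 h + W^{2} = W^{2} - 684 h$)
$-4306847 + d{\left(Q{\left(6 \right)},1983 \right)} = -4306847 + \left(1983^{2} - 8208\right) = -4306847 + \left(3932289 - 8208\right) = -4306847 + 3924081 = -382766$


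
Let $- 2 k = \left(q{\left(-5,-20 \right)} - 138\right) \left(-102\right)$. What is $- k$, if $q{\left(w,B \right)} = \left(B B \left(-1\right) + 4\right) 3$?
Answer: $67626$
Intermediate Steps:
$q{\left(w,B \right)} = 12 - 3 B^{2}$ ($q{\left(w,B \right)} = \left(B^{2} \left(-1\right) + 4\right) 3 = \left(- B^{2} + 4\right) 3 = \left(4 - B^{2}\right) 3 = 12 - 3 B^{2}$)
$k = -67626$ ($k = - \frac{\left(\left(12 - 3 \left(-20\right)^{2}\right) - 138\right) \left(-102\right)}{2} = - \frac{\left(\left(12 - 1200\right) - 138\right) \left(-102\right)}{2} = - \frac{\left(-1188 - 138\right) \left(-102\right)}{2} = - \frac{\left(-1326\right) \left(-102\right)}{2} = \left(- \frac{1}{2}\right) 135252 = -67626$)
$- k = \left(-1\right) \left(-67626\right) = 67626$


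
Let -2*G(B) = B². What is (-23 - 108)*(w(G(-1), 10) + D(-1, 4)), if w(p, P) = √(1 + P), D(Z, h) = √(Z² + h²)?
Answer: -131*√11 - 131*√17 ≈ -974.60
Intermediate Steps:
G(B) = -B²/2
(-23 - 108)*(w(G(-1), 10) + D(-1, 4)) = (-23 - 108)*(√(1 + 10) + √((-1)² + 4²)) = -131*(√11 + √(1 + 16)) = -131*(√11 + √17) = -131*√11 - 131*√17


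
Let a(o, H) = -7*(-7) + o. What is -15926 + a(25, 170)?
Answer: -15852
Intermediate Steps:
a(o, H) = 49 + o
-15926 + a(25, 170) = -15926 + (49 + 25) = -15926 + 74 = -15852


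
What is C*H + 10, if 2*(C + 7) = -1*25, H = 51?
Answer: -1969/2 ≈ -984.50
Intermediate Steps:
C = -39/2 (C = -7 + (-1*25)/2 = -7 + (½)*(-25) = -7 - 25/2 = -39/2 ≈ -19.500)
C*H + 10 = -39/2*51 + 10 = -1989/2 + 10 = -1969/2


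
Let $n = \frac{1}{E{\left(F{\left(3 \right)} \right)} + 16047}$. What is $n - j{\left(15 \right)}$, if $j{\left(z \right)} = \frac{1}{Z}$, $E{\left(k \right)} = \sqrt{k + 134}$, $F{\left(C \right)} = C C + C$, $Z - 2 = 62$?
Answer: $- \frac{256479055}{16480388032} - \frac{\sqrt{146}}{257506063} \approx -0.015563$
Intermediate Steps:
$Z = 64$ ($Z = 2 + 62 = 64$)
$F{\left(C \right)} = C + C^{2}$ ($F{\left(C \right)} = C^{2} + C = C + C^{2}$)
$E{\left(k \right)} = \sqrt{134 + k}$
$j{\left(z \right)} = \frac{1}{64}$
$n = \frac{1}{16047 + \sqrt{146}}$ ($n = \frac{1}{\sqrt{134 + 3 \left(1 + 3\right)} + 16047} = \frac{1}{\sqrt{134 + 3 \cdot 4} + 16047} = \frac{1}{\sqrt{134 + 12} + 16047} = \frac{1}{\sqrt{146} + 16047} = \frac{1}{16047 + \sqrt{146}} \approx 6.227 \cdot 10^{-5}$)
$n - j{\left(15 \right)} = \left(\frac{16047}{257506063} - \frac{\sqrt{146}}{257506063}\right) - \frac{1}{64} = - \frac{256479055}{16480388032} - \frac{\sqrt{146}}{257506063}$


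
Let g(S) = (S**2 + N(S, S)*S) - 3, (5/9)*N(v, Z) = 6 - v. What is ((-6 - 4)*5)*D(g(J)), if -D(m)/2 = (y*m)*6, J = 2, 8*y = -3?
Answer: -3465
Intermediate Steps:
y = -3/8 (y = (1/8)*(-3) = -3/8 ≈ -0.37500)
N(v, Z) = 54/5 - 9*v/5 (N(v, Z) = 9*(6 - v)/5 = 54/5 - 9*v/5)
g(S) = -3 + S**2 + S*(54/5 - 9*S/5) (g(S) = (S**2 + (54/5 - 9*S/5)*S) - 3 = (S**2 + S*(54/5 - 9*S/5)) - 3 = -3 + S**2 + S*(54/5 - 9*S/5))
D(m) = 9*m/2 (D(m) = -2*(-3*m/8)*6 = -(-9)*m/2 = 9*m/2)
((-6 - 4)*5)*D(g(J)) = ((-6 - 4)*5)*(9*(-3 - 4/5*2**2 + (54/5)*2)/2) = (-10*5)*(9*(-3 - 4/5*4 + 108/5)/2) = -225*(-3 - 16/5 + 108/5) = -225*77/5 = -50*693/10 = -3465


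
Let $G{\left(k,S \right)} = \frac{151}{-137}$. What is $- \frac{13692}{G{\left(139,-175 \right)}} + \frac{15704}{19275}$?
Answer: $\frac{36158493404}{2910525} \approx 12423.0$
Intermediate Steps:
$G{\left(k,S \right)} = - \frac{151}{137}$ ($G{\left(k,S \right)} = 151 \left(- \frac{1}{137}\right) = - \frac{151}{137}$)
$- \frac{13692}{G{\left(139,-175 \right)}} + \frac{15704}{19275} = - \frac{13692}{- \frac{151}{137}} + \frac{15704}{19275} = \left(-13692\right) \left(- \frac{137}{151}\right) + 15704 \cdot \frac{1}{19275} = \frac{1875804}{151} + \frac{15704}{19275} = \frac{36158493404}{2910525}$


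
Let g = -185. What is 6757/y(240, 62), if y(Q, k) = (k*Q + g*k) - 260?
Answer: 6757/3150 ≈ 2.1451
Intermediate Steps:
y(Q, k) = -260 - 185*k + Q*k (y(Q, k) = (k*Q - 185*k) - 260 = (Q*k - 185*k) - 260 = (-185*k + Q*k) - 260 = -260 - 185*k + Q*k)
6757/y(240, 62) = 6757/(-260 - 185*62 + 240*62) = 6757/(-260 - 11470 + 14880) = 6757/3150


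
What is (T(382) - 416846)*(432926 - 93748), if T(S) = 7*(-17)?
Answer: -141425354770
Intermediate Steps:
T(S) = -119
(T(382) - 416846)*(432926 - 93748) = (-119 - 416846)*(432926 - 93748) = -416965*339178 = -141425354770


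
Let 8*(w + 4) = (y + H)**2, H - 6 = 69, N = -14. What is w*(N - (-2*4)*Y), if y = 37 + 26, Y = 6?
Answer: 80801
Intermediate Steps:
y = 63
H = 75 (H = 6 + 69 = 75)
w = 4753/2 (w = -4 + (63 + 75)**2/8 = -4 + (1/8)*138**2 = -4 + (1/8)*19044 = -4 + 4761/2 = 4753/2 ≈ 2376.5)
w*(N - (-2*4)*Y) = 4753*(-14 - (-2*4)*6)/2 = 4753*(-14 - (-8)*6)/2 = 4753*(-14 - 1*(-48))/2 = 4753*(-14 + 48)/2 = (4753/2)*34 = 80801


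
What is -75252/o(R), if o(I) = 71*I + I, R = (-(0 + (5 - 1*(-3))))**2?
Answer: -6271/384 ≈ -16.331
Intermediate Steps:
R = 64 (R = (-(0 + (5 + 3)))**2 = (-(0 + 8))**2 = (-1*8)**2 = (-8)**2 = 64)
o(I) = 72*I
-75252/o(R) = -75252/(72*64) = -75252/4608 = -75252*1/4608 = -6271/384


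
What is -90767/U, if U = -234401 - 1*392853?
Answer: 90767/627254 ≈ 0.14471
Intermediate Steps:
U = -627254 (U = -234401 - 392853 = -627254)
-90767/U = -90767/(-627254) = -90767*(-1/627254) = 90767/627254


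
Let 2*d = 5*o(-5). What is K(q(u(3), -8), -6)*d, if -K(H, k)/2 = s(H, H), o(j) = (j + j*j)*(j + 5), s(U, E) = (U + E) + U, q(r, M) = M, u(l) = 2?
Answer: 0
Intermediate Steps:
s(U, E) = E + 2*U (s(U, E) = (E + U) + U = E + 2*U)
o(j) = (5 + j)*(j + j²) (o(j) = (j + j²)*(5 + j) = (5 + j)*(j + j²))
K(H, k) = -6*H (K(H, k) = -2*(H + 2*H) = -6*H)
d = 0 (d = (5*(-5*(5 + (-5)² + 6*(-5))))/2 = (5*(-5*(5 + 25 - 30)))/2 = (5*(-5*0))/2 = (5*0)/2 = (½)*0 = 0)
K(q(u(3), -8), -6)*d = -6*(-8)*0 = 48*0 = 0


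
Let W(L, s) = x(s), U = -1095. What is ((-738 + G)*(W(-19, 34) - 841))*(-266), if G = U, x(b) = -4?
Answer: -412003410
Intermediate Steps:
W(L, s) = -4
G = -1095
((-738 + G)*(W(-19, 34) - 841))*(-266) = ((-738 - 1095)*(-4 - 841))*(-266) = -1833*(-845)*(-266) = 1548885*(-266) = -412003410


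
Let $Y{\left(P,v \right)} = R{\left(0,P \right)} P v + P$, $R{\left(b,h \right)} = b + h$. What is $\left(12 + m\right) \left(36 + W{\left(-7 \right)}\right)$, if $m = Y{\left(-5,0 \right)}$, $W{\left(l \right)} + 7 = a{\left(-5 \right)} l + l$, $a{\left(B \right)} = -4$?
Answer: $350$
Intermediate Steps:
$W{\left(l \right)} = -7 - 3 l$ ($W{\left(l \right)} = -7 + \left(- 4 l + l\right) = -7 - 3 l$)
$Y{\left(P,v \right)} = P + v P^{2}$ ($Y{\left(P,v \right)} = \left(0 + P\right) P v + P = P P v + P = P^{2} v + P = v P^{2} + P = P + v P^{2}$)
$m = -5$ ($m = - 5 \left(1 - 0\right) = - 5 \left(1 + 0\right) = \left(-5\right) 1 = -5$)
$\left(12 + m\right) \left(36 + W{\left(-7 \right)}\right) = \left(12 - 5\right) \left(36 - -14\right) = 7 \left(36 + \left(-7 + 21\right)\right) = 7 \left(36 + 14\right) = 7 \cdot 50 = 350$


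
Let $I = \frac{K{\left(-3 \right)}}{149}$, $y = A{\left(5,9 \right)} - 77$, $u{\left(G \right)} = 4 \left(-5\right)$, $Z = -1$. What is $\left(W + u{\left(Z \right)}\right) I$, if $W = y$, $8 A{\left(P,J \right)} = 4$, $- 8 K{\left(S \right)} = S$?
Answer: $- \frac{579}{2384} \approx -0.24287$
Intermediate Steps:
$K{\left(S \right)} = - \frac{S}{8}$
$A{\left(P,J \right)} = \frac{1}{2}$ ($A{\left(P,J \right)} = \frac{1}{8} \cdot 4 = \frac{1}{2}$)
$u{\left(G \right)} = -20$
$y = - \frac{153}{2}$ ($y = \frac{1}{2} - 77 = - \frac{153}{2} \approx -76.5$)
$I = \frac{3}{1192}$ ($I = \frac{\left(- \frac{1}{8}\right) \left(-3\right)}{149} = \frac{3}{8} \cdot \frac{1}{149} = \frac{3}{1192} \approx 0.0025168$)
$W = - \frac{153}{2} \approx -76.5$
$\left(W + u{\left(Z \right)}\right) I = \left(- \frac{153}{2} - 20\right) \frac{3}{1192} = \left(- \frac{193}{2}\right) \frac{3}{1192} = - \frac{579}{2384}$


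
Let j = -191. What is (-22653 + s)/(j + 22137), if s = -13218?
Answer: -35871/21946 ≈ -1.6345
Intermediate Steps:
(-22653 + s)/(j + 22137) = (-22653 - 13218)/(-191 + 22137) = -35871/21946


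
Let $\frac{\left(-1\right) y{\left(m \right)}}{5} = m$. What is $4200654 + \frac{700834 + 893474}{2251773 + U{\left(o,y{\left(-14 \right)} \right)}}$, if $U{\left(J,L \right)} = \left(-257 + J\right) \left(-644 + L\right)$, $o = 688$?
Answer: $\frac{8419704258174}{2004379} \approx 4.2007 \cdot 10^{6}$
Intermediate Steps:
$y{\left(m \right)} = - 5 m$
$U{\left(J,L \right)} = \left(-644 + L\right) \left(-257 + J\right)$
$4200654 + \frac{700834 + 893474}{2251773 + U{\left(o,y{\left(-14 \right)} \right)}} = 4200654 + \frac{700834 + 893474}{2251773 + \left(165508 - 443072 - 257 \left(\left(-5\right) \left(-14\right)\right) + 688 \left(\left(-5\right) \left(-14\right)\right)\right)} = 4200654 + \frac{1594308}{2251773 + \left(165508 - 443072 - 17990 + 688 \cdot 70\right)} = 4200654 + \frac{1594308}{2251773 + \left(165508 - 443072 - 17990 + 48160\right)} = 4200654 + \frac{1594308}{2251773 - 247394} = 4200654 + \frac{1594308}{2004379} = \frac{8419704258174}{2004379}$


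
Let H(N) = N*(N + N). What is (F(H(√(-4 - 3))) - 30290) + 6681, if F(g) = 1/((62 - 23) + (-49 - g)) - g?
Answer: -94379/4 ≈ -23595.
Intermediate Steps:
H(N) = 2*N² (H(N) = N*(2*N) = 2*N²)
F(g) = 1/(-10 - g) - g (F(g) = 1/(39 + (-49 - g)) - g = 1/(-10 - g) - g)
(F(H(√(-4 - 3))) - 30290) + 6681 = ((-1 - (2*(√(-4 - 3))²)² - 20*(√(-4 - 3))²)/(10 + 2*(√(-4 - 3))²) - 30290) + 6681 = ((-1 - (2*(√(-7))²)² - 20*(√(-7))²)/(10 + 2*(√(-7))²) - 30290) + 6681 = ((-1 - (2*(I*√7)²)² - 20*(I*√7)²)/(10 + 2*(I*√7)²) - 30290) + 6681 = ((-1 - (2*(-7))² - 20*(-7))/(10 + 2*(-7)) - 30290) + 6681 = ((-1 - 1*(-14)² - 10*(-14))/(10 - 14) - 30290) + 6681 = ((-1 - 1*196 + 140)/(-4) - 30290) + 6681 = (-(-1 - 196 + 140)/4 - 30290) + 6681 = (-¼*(-57) - 30290) + 6681 = (57/4 - 30290) + 6681 = -121103/4 + 6681 = -94379/4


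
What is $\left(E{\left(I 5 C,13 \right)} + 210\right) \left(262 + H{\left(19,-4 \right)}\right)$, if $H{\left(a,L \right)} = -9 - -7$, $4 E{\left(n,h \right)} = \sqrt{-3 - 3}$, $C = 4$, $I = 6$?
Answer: $54600 + 65 i \sqrt{6} \approx 54600.0 + 159.22 i$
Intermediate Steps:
$E{\left(n,h \right)} = \frac{i \sqrt{6}}{4}$ ($E{\left(n,h \right)} = \frac{\sqrt{-3 - 3}}{4} = \frac{\sqrt{-6}}{4} = \frac{i \sqrt{6}}{4}$)
$H{\left(a,L \right)} = -2$ ($H{\left(a,L \right)} = -9 + 7 = -2$)
$\left(E{\left(I 5 C,13 \right)} + 210\right) \left(262 + H{\left(19,-4 \right)}\right) = \left(\frac{i \sqrt{6}}{4} + 210\right) \left(262 - 2\right) = \left(210 + \frac{i \sqrt{6}}{4}\right) 260 = 54600 + 65 i \sqrt{6}$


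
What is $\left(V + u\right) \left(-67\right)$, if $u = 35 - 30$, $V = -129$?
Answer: $8308$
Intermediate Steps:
$u = 5$ ($u = 35 - 30 = 5$)
$\left(V + u\right) \left(-67\right) = \left(-129 + 5\right) \left(-67\right) = \left(-124\right) \left(-67\right) = 8308$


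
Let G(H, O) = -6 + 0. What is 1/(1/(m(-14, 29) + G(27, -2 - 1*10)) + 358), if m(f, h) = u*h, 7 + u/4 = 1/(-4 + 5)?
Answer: 702/251315 ≈ 0.0027933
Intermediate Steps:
u = -24 (u = -28 + 4/(-4 + 5) = -28 + 4/1 = -28 + 4*1 = -28 + 4 = -24)
m(f, h) = -24*h
G(H, O) = -6
1/(1/(m(-14, 29) + G(27, -2 - 1*10)) + 358) = 1/(1/(-24*29 - 6) + 358) = 1/(1/(-696 - 6) + 358) = 1/(1/(-702) + 358) = 1/(-1/702 + 358) = 1/(251315/702) = 702/251315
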